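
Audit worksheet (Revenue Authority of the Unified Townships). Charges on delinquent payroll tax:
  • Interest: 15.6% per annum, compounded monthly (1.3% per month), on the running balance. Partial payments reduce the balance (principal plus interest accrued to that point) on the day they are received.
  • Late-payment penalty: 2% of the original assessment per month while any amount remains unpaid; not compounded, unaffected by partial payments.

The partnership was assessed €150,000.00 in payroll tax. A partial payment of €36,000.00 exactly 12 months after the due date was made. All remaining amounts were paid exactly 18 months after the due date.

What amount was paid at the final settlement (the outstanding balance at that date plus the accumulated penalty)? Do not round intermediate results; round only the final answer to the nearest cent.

Balance at month 12: €150,000.0000 × (1 + 0.013)^12 = €175,147.7664…
After €36,000.00 payment: €175,147.7664… − €36,000.00 = €139,147.7664…
Balance at month 18: €139,147.7664… × (1 + 0.013)^6 = €150,360.2059…
Penalty: 18 × 2% × €150,000.00 = €54,000.00
Final settlement = outstanding balance + penalty = €150,360.2059… + €54,000.00 = €204,360.21

€204,360.21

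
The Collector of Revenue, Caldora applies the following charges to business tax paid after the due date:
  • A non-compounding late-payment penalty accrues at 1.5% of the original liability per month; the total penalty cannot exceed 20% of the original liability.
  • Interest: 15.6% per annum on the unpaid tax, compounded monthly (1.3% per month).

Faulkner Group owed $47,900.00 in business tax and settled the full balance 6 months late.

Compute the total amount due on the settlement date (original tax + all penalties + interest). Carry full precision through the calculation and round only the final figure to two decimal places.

Penalty: 6 × 1.5% × $47,900.00 = $4,311.00 (below the 20% cap of $9,580.00)
Interest: $47,900.00 × ((1 + 0.013)^6 − 1) = $47,900.00 × 0.0805794… = $3,859.7519…
Total = $47,900.00 + $4,311.0000 + $3,859.7519… = $56,070.75

$56,070.75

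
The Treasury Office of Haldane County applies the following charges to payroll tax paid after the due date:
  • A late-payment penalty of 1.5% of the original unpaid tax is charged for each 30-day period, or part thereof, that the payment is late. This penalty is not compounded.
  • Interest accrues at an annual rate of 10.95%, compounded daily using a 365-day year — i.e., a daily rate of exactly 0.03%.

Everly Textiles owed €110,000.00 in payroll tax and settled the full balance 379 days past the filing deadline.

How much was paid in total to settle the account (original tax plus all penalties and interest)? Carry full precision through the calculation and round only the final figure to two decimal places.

Penalty periods: ⌈379/30⌉ = 13; penalty = 13 × 1.5% × €110,000.00 = €21,450.00
Interest: €110,000.00 × ((1 + 0.0003)^379 − 1) = €110,000.00 × 0.12039684… = €13,243.6529…
Total = €110,000.00 + €21,450.0000 + €13,243.6529… = €144,693.65

€144,693.65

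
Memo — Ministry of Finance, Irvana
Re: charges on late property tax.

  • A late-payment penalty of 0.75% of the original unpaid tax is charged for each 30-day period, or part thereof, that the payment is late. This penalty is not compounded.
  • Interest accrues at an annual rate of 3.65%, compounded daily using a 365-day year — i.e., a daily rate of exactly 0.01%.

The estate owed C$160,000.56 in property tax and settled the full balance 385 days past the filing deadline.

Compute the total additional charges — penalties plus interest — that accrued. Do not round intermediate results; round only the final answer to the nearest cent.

C$21,879.87

Penalty periods: ⌈385/30⌉ = 13; penalty = 13 × 0.75% × C$160,000.56 = C$15,600.05…
Interest: C$160,000.56 × ((1 + 0.0001)^385 − 1) = C$160,000.56 × 0.03924873… = C$6,279.8184…
Penalties + interest = C$15,600.0546 + C$6,279.8184… = C$21,879.87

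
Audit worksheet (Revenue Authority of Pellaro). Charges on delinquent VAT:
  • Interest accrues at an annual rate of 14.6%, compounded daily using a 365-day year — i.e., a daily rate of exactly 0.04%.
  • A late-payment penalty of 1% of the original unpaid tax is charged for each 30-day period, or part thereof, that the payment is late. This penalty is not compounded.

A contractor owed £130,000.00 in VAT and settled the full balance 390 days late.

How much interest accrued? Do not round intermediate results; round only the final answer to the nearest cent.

£21,942.67

Interest: £130,000.00 × ((1 + 0.0004)^390 − 1) = £130,000.00 × 0.16878975… = £21,942.6670…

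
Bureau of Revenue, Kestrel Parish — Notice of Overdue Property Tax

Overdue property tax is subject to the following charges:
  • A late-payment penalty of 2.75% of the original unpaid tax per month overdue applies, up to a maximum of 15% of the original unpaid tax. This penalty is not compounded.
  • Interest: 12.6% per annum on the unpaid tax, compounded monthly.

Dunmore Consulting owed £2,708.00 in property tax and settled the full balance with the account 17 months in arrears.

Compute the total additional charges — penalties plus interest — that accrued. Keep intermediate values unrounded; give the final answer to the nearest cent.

Penalty (uncapped): 17 × 2.75% × £2,708.00 = £1,265.99; cap = 15% × £2,708.00 = £406.20 → penalty = £406.20
Interest (12.6%/yr ÷ 12 = 1.05%/month): £2,708.00 × ((1 + 0.0105)^17 − 1) = £526.1940…
Penalties + interest = £406.2000 + £526.1940… = £932.39

£932.39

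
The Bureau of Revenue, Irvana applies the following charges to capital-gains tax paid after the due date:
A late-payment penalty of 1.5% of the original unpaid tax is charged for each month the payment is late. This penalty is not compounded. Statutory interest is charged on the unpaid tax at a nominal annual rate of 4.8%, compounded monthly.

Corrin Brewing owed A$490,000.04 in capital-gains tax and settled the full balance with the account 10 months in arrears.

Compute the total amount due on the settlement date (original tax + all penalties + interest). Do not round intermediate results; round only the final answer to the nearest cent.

Late-payment penalty = 1.5% × A$490,000.04 × 10 mo = A$73,500.01…
Interest (4.8%/yr ÷ 12 = 0.4%/month): A$490,000.04 × ((1 + 0.004)^10 − 1) = A$19,956.5913…
Total = A$490,000.04 + A$73,500.0060 + A$19,956.5913… = A$583,456.64

A$583,456.64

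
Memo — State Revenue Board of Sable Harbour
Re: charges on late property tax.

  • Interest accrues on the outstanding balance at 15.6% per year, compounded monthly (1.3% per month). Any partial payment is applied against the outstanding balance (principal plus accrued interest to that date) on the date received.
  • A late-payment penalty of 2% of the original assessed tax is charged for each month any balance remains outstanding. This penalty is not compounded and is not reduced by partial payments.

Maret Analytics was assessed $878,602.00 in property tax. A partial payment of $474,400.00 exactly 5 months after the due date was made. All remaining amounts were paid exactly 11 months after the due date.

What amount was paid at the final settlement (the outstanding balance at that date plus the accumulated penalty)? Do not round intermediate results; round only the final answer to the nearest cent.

$693,401.21

Balance at month 5: $878,602.0000 × (1 + 0.013)^5 = $937,215.3961…
After $474,400.00 payment: $937,215.3961… − $474,400.00 = $462,815.3961…
Balance at month 11: $462,815.3961… × (1 + 0.013)^6 = $500,108.7694…
Penalty: 11 × 2% × $878,602.00 = $193,292.44
Final settlement = outstanding balance + penalty = $500,108.7694… + $193,292.44 = $693,401.21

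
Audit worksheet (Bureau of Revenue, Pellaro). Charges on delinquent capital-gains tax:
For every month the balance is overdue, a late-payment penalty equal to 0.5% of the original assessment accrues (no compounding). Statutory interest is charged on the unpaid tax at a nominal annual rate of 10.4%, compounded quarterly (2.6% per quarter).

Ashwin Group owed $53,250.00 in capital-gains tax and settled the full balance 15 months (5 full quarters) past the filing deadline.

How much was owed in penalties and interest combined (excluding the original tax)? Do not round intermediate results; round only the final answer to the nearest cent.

Late-payment penalty = 0.5% × $53,250.00 × 15 mo = $3,993.75
Interest: $53,250.00 × ((1 + 0.026)^5 − 1) = $53,250.00 × 0.1369381… = $7,291.9515…
Penalties + interest = $3,993.7500 + $7,291.9515… = $11,285.70

$11,285.70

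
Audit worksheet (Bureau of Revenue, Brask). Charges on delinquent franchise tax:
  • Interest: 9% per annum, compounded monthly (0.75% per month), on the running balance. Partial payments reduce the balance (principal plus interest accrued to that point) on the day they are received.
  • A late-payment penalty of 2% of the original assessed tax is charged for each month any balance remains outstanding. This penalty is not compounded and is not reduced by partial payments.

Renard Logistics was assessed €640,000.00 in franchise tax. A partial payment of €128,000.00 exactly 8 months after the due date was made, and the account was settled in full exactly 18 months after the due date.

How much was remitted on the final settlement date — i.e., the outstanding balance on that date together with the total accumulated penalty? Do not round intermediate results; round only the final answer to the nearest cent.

€824,604.08

Balance at month 8: €640,000.0000 × (1 + 0.0075)^8 = €679,423.2626…
After €128,000.00 payment: €679,423.2626… − €128,000.00 = €551,423.2626…
Balance at month 18: €551,423.2626… × (1 + 0.0075)^10 = €594,204.0829…
Penalty: 18 × 2% × €640,000.00 = €230,400.00
Final settlement = outstanding balance + penalty = €594,204.0829… + €230,400.00 = €824,604.08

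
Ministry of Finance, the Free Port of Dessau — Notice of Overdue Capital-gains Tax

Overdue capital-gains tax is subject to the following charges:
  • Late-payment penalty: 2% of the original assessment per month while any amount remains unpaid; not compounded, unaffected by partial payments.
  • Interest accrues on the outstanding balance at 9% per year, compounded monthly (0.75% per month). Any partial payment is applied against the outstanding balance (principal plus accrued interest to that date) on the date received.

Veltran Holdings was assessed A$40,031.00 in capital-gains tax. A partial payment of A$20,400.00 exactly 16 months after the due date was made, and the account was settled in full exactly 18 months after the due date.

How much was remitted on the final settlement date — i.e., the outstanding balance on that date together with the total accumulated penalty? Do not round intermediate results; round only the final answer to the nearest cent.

Balance at month 16: A$40,031.0000 × (1 + 0.0075)^16 = A$45,114.6213…
After A$20,400.00 payment: A$45,114.6213… − A$20,400.00 = A$24,714.6213…
Balance at month 18: A$24,714.6213… × (1 + 0.0075)^2 = A$25,086.7308…
Penalty: 18 × 2% × A$40,031.00 = A$14,411.16
Final settlement = outstanding balance + penalty = A$25,086.7308… + A$14,411.16 = A$39,497.89

A$39,497.89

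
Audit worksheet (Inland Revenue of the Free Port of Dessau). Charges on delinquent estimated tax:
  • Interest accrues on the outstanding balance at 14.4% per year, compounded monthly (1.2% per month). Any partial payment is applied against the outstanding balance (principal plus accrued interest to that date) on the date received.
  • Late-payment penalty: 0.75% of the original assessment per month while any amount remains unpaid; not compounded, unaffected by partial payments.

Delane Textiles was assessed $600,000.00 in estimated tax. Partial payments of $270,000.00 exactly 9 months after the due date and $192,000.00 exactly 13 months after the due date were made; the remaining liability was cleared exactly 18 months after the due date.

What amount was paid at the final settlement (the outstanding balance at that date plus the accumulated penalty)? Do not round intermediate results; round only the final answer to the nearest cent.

$320,305.21

Balance at month 9: $600,000.0000 × (1 + 0.012)^9 = $667,999.0778…
After $270,000.00 payment: $667,999.0778… − $270,000.00 = $397,999.0778…
Balance at month 13: $397,999.0778… × (1 + 0.012)^4 = $417,449.6640…
After $192,000.00 payment: $417,449.6640… − $192,000.00 = $225,449.6640…
Balance at month 18: $225,449.6640… × (1 + 0.012)^5 = $239,305.2105…
Penalty: 18 × 0.75% × $600,000.00 = $81,000.00
Final settlement = outstanding balance + penalty = $239,305.2105… + $81,000.00 = $320,305.21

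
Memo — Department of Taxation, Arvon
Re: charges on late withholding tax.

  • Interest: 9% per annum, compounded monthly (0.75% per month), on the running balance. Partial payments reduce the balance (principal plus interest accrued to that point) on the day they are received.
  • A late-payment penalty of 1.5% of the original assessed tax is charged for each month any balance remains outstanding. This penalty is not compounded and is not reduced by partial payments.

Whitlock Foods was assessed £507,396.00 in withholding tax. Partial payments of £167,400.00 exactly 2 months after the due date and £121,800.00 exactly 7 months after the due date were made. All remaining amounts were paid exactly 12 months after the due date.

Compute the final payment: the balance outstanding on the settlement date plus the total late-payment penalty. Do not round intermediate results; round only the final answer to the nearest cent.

Balance at month 2: £507,396.0000 × (1 + 0.0075)^2 = £515,035.4810…
After £167,400.00 payment: £515,035.4810… − £167,400.00 = £347,635.4810…
Balance at month 7: £347,635.4810… × (1 + 0.0075)^5 = £360,868.8286…
After £121,800.00 payment: £360,868.8286… − £121,800.00 = £239,068.8286…
Balance at month 12: £239,068.8286… × (1 + 0.0075)^5 = £248,169.3983…
Penalty: 12 × 1.5% × £507,396.00 = £91,331.28
Final settlement = outstanding balance + penalty = £248,169.3983… + £91,331.28 = £339,500.68

£339,500.68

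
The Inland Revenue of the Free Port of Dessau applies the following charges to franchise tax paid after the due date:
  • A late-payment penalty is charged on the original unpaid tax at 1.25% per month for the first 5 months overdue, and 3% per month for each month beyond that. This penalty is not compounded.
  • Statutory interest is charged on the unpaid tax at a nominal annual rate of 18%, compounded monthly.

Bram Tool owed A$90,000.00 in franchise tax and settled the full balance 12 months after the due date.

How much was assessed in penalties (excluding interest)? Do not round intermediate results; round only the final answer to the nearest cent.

A$24,525.00

Penalty, months 1–5: 5 × 1.25% × A$90,000.00 = A$5,625.00
Penalty, months 6–12: 7 × 3% × A$90,000.00 = A$18,900.00
Total penalty = A$5,625.00 + A$18,900.00 = A$24,525.00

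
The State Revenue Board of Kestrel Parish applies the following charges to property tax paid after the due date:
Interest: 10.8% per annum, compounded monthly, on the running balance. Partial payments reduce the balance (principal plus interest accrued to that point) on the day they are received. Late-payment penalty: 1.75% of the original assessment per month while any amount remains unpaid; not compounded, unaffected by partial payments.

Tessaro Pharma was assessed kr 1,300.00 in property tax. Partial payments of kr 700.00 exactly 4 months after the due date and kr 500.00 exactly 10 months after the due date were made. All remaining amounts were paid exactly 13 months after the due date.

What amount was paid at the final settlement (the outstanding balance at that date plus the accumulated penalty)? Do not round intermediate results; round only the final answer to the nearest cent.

Monthly rate = 10.8% ÷ 12 = 0.9%
Balance at month 4: kr 1,300.0000 × (1 + 0.009)^4 = kr 1,347.4356…
After kr 700.00 payment: kr 1,347.4356… − kr 700.00 = kr 647.4356…
Balance at month 10: kr 647.4356… × (1 + 0.009)^6 = kr 683.1933…
After kr 500.00 payment: kr 683.1933… − kr 500.00 = kr 183.1933…
Balance at month 13: kr 183.1933… × (1 + 0.009)^3 = kr 188.1841…
Penalty: 13 × 1.75% × kr 1,300.00 = kr 295.75
Final settlement = outstanding balance + penalty = kr 188.1841… + kr 295.75 = kr 483.93

kr 483.93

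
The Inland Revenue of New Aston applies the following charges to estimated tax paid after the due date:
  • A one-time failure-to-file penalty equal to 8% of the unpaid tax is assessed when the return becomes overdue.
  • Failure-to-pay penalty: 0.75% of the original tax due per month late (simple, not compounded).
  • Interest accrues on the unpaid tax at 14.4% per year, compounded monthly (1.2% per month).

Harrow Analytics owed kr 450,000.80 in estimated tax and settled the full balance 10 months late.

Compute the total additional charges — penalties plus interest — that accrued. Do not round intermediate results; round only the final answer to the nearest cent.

Failure-to-file penalty: 8% × kr 450,000.80 = kr 36,000.06…
Failure-to-pay penalty: 10 × 0.75% × kr 450,000.80 = kr 33,750.06
Interest: kr 450,000.80 × ((1 + 0.012)^10 − 1) = kr 450,000.80 × 0.1266918… = kr 57,011.4014…
Penalties + interest = kr 69,750.1240 + kr 57,011.4014… = kr 126,761.53

kr 126,761.53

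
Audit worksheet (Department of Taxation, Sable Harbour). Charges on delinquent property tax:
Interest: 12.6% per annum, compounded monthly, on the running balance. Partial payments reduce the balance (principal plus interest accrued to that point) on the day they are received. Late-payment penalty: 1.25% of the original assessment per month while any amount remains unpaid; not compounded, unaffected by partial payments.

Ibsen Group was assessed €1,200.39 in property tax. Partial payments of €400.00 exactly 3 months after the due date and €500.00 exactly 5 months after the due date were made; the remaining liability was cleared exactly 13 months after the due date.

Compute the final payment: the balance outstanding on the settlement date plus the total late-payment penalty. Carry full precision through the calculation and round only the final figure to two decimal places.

Monthly rate = 12.6% ÷ 12 = 1.05%
Balance at month 3: €1,200.3900 × (1 + 0.0105)^3 = €1,238.6007…
After €400.00 payment: €1,238.6007… − €400.00 = €838.6007…
Balance at month 5: €838.6007… × (1 + 0.0105)^2 = €856.3038…
After €500.00 payment: €856.3038… − €500.00 = €356.3038…
Balance at month 13: €356.3038… × (1 + 0.0105)^8 = €387.3566…
Penalty: 13 × 1.25% × €1,200.39 = €195.06…
Final settlement = outstanding balance + penalty = €387.3566… + €195.06… = €582.42

€582.42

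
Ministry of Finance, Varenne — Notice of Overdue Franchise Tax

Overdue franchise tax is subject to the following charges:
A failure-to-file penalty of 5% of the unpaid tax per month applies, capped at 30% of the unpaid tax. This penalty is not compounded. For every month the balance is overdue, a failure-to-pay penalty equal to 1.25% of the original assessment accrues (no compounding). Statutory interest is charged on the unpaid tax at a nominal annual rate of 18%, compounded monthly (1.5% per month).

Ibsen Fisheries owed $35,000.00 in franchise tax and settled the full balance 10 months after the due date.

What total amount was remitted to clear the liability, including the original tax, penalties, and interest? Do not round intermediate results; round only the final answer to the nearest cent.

$55,493.93

Failure-to-file: 10 × 5% × $35,000.00 = $17,500.00, capped at 30% × $35,000.00 = $10,500.00
Failure-to-pay penalty: 10 × 1.25% × $35,000.00 = $4,375.00
Interest: $35,000.00 × ((1 + 0.015)^10 − 1) = $35,000.00 × 0.1605408… = $5,618.9289…
Total = $35,000.00 + $14,875.0000 + $5,618.9289… = $55,493.93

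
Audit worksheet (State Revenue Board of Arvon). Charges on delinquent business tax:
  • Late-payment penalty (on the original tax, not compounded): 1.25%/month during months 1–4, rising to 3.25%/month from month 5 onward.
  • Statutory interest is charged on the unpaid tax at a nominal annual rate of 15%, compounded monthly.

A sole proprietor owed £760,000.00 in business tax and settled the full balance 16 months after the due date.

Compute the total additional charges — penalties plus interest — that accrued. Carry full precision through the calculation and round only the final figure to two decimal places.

Penalty, months 1–4: 4 × 1.25% × £760,000.00 = £38,000.00
Penalty, months 5–16: 12 × 3.25% × £760,000.00 = £296,400.00
Interest (15%/yr ÷ 12 = 1.25%/month): £760,000.00 × ((1 + 0.0125)^16 − 1) = £167,116.0563…
Penalties + interest = £334,400.0000 + £167,116.0563… = £501,516.06

£501,516.06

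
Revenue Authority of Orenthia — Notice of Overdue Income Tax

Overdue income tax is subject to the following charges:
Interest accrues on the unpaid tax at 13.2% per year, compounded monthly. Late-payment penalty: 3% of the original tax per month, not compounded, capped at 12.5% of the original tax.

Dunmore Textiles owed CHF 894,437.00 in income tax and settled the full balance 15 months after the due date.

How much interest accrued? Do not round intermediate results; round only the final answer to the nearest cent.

CHF 159,505.92

Interest (13.2%/yr ÷ 12 = 1.1%/month): CHF 894,437.00 × ((1 + 0.011)^15 − 1) = CHF 159,505.9185…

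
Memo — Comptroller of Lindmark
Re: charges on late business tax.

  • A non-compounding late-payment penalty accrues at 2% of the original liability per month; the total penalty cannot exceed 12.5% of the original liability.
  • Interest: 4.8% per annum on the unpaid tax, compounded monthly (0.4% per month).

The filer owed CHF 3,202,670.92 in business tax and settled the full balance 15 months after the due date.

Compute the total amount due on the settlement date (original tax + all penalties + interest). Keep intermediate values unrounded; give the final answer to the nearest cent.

Penalty (uncapped): 15 × 2% × CHF 3,202,670.92 = CHF 960,801.28…; cap = 12.5% × CHF 3,202,670.92 = CHF 400,333.87… → penalty = CHF 400,333.87…
Interest: CHF 3,202,670.92 × ((1 + 0.004)^15 − 1) = CHF 3,202,670.92 × 0.0617095… = CHF 197,635.1332…
Total = CHF 3,202,670.92 + CHF 400,333.8650 + CHF 197,635.1332… = CHF 3,800,639.92

CHF 3,800,639.92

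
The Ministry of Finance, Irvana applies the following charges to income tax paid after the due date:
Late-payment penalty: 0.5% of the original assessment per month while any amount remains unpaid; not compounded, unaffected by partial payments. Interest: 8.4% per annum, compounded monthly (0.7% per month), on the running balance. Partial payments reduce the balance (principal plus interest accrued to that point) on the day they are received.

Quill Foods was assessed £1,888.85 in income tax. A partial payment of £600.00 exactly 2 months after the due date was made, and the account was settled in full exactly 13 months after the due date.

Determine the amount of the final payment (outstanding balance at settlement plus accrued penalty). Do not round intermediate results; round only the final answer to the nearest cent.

£1,543.07

Balance at month 2: £1,888.8500 × (1 + 0.007)^2 = £1,915.3865…
After £600.00 payment: £1,915.3865… − £600.00 = £1,315.3865…
Balance at month 13: £1,315.3865… × (1 + 0.007)^11 = £1,420.2917…
Penalty: 13 × 0.5% × £1,888.85 = £122.78…
Final settlement = outstanding balance + penalty = £1,420.2917… + £122.78… = £1,543.07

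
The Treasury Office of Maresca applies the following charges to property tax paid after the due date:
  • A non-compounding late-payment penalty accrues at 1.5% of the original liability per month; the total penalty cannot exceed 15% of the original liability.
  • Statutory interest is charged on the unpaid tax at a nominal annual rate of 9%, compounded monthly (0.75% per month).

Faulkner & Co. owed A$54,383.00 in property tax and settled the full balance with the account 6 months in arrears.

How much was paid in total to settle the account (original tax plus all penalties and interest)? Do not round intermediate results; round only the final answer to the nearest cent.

A$61,771.05

Penalty: 6 × 1.5% × A$54,383.00 = A$4,894.47 (below the 15% cap of A$8,157.45)
Interest: A$54,383.00 × ((1 + 0.0075)^6 − 1) = A$54,383.00 × 0.0458522… = A$2,493.5821…
Total = A$54,383.00 + A$4,894.4700 + A$2,493.5821… = A$61,771.05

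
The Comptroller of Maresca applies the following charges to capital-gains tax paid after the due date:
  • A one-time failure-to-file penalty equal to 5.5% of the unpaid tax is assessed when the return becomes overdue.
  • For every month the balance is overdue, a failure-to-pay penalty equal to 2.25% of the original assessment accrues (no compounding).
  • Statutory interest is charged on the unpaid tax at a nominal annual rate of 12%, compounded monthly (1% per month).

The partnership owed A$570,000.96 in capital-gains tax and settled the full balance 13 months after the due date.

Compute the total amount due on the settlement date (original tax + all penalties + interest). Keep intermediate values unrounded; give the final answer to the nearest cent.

Failure-to-file penalty: 5.5% × A$570,000.96 = A$31,350.05…
Failure-to-pay penalty = 2.25% × A$570,000.96 × 13 mo = A$166,725.28…
Interest: A$570,000.96 × ((1 + 0.01)^13 − 1) = A$570,000.96 × 0.1380933… = A$78,713.3024…
Total = A$570,000.96 + A$198,075.3336 + A$78,713.3024… = A$846,789.60

A$846,789.60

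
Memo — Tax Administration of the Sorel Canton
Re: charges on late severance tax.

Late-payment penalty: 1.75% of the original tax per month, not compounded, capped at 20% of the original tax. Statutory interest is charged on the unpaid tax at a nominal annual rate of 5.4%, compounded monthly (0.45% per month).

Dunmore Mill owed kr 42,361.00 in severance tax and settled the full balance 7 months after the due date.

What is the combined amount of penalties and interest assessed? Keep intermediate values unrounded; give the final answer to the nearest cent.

Penalty: 7 × 1.75% × kr 42,361.00 = kr 5,189.22… (below the 20% cap of kr 8,472.20)
Interest: kr 42,361.00 × ((1 + 0.0045)^7 − 1) = kr 42,361.00 × 0.0319285… = kr 1,352.5212…
Penalties + interest = kr 5,189.2225 + kr 1,352.5212… = kr 6,541.74

kr 6,541.74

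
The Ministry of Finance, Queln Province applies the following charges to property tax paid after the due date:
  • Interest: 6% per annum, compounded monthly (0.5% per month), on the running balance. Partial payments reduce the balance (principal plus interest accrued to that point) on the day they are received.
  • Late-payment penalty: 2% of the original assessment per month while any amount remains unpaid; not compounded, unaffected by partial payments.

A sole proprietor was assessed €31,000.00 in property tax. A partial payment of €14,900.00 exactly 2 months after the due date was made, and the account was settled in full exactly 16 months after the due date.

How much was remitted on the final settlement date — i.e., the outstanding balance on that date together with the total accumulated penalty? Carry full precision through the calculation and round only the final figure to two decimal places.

Balance at month 2: €31,000.0000 × (1 + 0.005)^2 = €31,310.7750
After €14,900.00 payment: €31,310.7750 − €14,900.00 = €16,410.7750
Balance at month 16: €16,410.7750 × (1 + 0.005)^14 = €17,597.6208…
Penalty: 16 × 2% × €31,000.00 = €9,920.00
Final settlement = outstanding balance + penalty = €17,597.6208… + €9,920.00 = €27,517.62

€27,517.62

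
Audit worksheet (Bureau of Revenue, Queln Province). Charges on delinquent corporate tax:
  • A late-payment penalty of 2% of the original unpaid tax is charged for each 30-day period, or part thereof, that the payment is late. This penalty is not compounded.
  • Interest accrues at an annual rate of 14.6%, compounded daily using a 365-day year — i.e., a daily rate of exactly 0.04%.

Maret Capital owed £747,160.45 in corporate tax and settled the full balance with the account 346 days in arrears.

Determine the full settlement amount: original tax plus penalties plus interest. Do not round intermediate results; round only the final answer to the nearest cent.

Penalty periods: ⌈346/30⌉ = 12; penalty = 12 × 2% × £747,160.45 = £179,318.51…
Interest: £747,160.45 × ((1 + 0.0004)^346 − 1) = £747,160.45 × 0.14840305… = £110,880.8915…
Total = £747,160.45 + £179,318.5080 + £110,880.8915… = £1,037,359.85

£1,037,359.85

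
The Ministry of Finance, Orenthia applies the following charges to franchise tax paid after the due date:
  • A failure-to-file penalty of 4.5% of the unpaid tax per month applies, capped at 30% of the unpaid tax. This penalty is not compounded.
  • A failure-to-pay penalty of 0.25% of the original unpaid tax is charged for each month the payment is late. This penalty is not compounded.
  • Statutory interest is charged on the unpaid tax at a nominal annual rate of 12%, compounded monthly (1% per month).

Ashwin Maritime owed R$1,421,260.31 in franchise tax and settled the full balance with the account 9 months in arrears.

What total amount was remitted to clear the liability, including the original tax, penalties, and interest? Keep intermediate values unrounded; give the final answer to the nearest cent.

R$2,012,767.92

Failure-to-file: 9 × 4.5% × R$1,421,260.31 = R$575,610.43…, capped at 30% × R$1,421,260.31 = R$426,378.09…
Failure-to-pay penalty: 9 × 0.25% × R$1,421,260.31 = R$31,978.36…
Interest: R$1,421,260.31 × ((1 + 0.01)^9 − 1) = R$1,421,260.31 × 0.0936853… = R$133,151.1597…
Total = R$1,421,260.31 + R$458,356.4500… + R$133,151.1597… = R$2,012,767.92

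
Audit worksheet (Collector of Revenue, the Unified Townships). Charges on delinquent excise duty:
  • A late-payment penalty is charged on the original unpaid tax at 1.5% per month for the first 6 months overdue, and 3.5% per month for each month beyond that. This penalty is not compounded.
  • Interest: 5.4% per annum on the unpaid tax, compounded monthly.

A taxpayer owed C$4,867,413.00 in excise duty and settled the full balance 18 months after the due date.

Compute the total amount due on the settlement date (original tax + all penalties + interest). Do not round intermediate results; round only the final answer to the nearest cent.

Penalty, months 1–6: 6 × 1.5% × C$4,867,413.00 = C$438,067.17
Penalty, months 7–18: 12 × 3.5% × C$4,867,413.00 = C$2,044,313.46
Interest (5.4%/yr ÷ 12 = 0.45%/month): C$4,867,413.00 × ((1 + 0.0045)^18 − 1) = C$409,709.0317…
Total = C$4,867,413.00 + C$2,482,380.6300 + C$409,709.0317… = C$7,759,502.66

C$7,759,502.66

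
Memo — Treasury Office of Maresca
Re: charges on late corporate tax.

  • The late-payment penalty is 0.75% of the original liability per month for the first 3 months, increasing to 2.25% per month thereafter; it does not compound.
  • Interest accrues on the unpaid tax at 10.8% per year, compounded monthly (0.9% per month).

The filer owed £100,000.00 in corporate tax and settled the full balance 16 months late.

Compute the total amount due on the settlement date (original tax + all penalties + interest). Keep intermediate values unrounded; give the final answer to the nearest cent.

£146,914.04

Penalty, months 1–3: 3 × 0.75% × £100,000.00 = £2,250.00
Penalty, months 4–16: 13 × 2.25% × £100,000.00 = £29,250.00
Interest: £100,000.00 × ((1 + 0.009)^16 − 1) = £100,000.00 × 0.1541404… = £15,414.0443…
Total = £100,000.00 + £31,500.0000 + £15,414.0443… = £146,914.04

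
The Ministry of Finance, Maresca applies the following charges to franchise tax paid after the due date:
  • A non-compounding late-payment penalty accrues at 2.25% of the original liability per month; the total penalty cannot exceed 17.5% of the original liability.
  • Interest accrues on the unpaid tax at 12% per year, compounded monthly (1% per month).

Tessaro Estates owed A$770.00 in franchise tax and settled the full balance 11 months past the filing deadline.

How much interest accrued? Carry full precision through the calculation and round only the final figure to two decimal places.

Interest: A$770.00 × ((1 + 0.01)^11 − 1) = A$770.00 × 0.1156683… = A$89.0646…

A$89.06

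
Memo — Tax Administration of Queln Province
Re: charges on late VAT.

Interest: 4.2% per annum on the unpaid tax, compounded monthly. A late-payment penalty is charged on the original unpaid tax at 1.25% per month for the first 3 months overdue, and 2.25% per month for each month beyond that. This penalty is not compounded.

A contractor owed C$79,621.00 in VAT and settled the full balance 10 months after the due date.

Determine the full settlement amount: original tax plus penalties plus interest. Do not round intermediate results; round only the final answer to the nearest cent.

Penalty, months 1–3: 3 × 1.25% × C$79,621.00 = C$2,985.79…
Penalty, months 4–10: 7 × 2.25% × C$79,621.00 = C$12,540.31…
Interest (4.2%/yr ÷ 12 = 0.35%/month): C$79,621.00 × ((1 + 0.0035)^10 − 1) = C$2,831.0382…
Total = C$79,621.00 + C$15,526.0950 + C$2,831.0382… = C$97,978.13

C$97,978.13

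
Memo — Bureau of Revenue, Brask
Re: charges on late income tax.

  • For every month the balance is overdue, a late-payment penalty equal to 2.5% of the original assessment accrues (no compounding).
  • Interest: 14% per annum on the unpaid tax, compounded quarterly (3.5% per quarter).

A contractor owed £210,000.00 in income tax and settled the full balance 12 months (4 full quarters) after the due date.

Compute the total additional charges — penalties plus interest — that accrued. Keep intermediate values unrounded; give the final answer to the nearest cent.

£93,979.83

Late-payment penalty = 2.5% × £210,000.00 × 12 mo = £63,000.00
Interest: £210,000.00 × ((1 + 0.035)^4 − 1) = £210,000.00 × 0.1475230… = £30,979.8301…
Penalties + interest = £63,000.0000 + £30,979.8301… = £93,979.83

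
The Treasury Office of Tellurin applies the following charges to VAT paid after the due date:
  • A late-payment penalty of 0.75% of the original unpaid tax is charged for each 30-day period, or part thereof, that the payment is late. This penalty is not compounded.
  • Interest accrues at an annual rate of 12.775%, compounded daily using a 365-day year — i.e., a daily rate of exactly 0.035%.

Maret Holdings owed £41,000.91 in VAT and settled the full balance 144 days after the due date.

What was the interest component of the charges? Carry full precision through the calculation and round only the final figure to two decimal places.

Interest: £41,000.91 × ((1 + 0.00035)^144 − 1) = £41,000.91 × 0.05168242… = £2,119.0261…

£2,119.03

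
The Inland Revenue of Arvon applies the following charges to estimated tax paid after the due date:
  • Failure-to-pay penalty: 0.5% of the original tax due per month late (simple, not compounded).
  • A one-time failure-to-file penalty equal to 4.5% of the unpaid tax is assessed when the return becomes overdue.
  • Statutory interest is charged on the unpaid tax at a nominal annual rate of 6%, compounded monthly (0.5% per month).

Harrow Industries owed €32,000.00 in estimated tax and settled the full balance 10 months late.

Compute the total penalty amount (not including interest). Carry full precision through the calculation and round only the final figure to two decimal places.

€3,040.00

Failure-to-file penalty: 4.5% × €32,000.00 = €1,440.00
Failure-to-pay penalty: 10 × 0.5% × €32,000.00 = €1,600.00
Total penalty = €1,440.00 + €1,600.00 = €3,040.00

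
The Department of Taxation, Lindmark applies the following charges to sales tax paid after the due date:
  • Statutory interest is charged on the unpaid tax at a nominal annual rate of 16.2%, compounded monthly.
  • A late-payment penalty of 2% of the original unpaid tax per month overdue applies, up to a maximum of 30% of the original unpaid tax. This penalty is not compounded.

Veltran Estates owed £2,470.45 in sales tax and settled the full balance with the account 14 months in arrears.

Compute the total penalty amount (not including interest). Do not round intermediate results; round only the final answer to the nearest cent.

Penalty: 14 × 2% × £2,470.45 = £691.73… (below the 30% cap of £741.14…)

£691.73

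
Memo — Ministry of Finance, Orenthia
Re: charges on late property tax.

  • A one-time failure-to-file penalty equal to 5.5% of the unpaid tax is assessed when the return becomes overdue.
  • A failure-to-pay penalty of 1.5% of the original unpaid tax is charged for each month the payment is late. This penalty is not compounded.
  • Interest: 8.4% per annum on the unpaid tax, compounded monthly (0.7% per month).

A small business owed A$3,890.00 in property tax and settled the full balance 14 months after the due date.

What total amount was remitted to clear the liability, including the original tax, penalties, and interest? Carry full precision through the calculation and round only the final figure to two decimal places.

A$5,319.91

Failure-to-file penalty: 5.5% × A$3,890.00 = A$213.95
Failure-to-pay penalty: 14 × 1.5% × A$3,890.00 = A$816.90
Interest: A$3,890.00 × ((1 + 0.007)^14 − 1) = A$3,890.00 × 0.1025863… = A$399.0607…
Total = A$3,890.00 + A$1,030.8500 + A$399.0607… = A$5,319.91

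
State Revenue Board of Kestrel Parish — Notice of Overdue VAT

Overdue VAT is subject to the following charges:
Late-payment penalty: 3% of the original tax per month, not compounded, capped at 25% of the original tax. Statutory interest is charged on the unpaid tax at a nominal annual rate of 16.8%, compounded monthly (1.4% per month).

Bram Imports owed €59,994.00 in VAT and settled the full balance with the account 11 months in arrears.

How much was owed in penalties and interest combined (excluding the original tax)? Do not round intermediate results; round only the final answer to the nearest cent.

Penalty (uncapped): 11 × 3% × €59,994.00 = €19,798.02; cap = 25% × €59,994.00 = €14,998.50 → penalty = €14,998.50
Interest: €59,994.00 × ((1 + 0.014)^11 − 1) = €59,994.00 × 0.1652457… = €9,913.7499…
Penalties + interest = €14,998.5000 + €9,913.7499… = €24,912.25

€24,912.25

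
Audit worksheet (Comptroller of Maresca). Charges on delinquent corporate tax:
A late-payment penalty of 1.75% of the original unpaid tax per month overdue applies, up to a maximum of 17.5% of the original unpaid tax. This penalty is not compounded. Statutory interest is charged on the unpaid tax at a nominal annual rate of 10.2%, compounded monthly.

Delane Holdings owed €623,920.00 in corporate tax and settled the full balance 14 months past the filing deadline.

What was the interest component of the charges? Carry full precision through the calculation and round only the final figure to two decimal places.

Interest (10.2%/yr ÷ 12 = 0.85%/month): €623,920.00 × ((1 + 0.0085)^14 − 1) = €78,491.3863…

€78,491.39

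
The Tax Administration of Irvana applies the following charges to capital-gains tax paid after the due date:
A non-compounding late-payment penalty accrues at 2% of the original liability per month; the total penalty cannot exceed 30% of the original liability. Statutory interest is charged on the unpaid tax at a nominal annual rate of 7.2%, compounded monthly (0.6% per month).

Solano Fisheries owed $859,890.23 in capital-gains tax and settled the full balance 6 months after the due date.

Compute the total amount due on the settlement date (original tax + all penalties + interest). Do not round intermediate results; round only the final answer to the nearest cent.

$994,501.18

Penalty: 6 × 2% × $859,890.23 = $103,186.83… (below the 30% cap of $257,967.07…)
Interest: $859,890.23 × ((1 + 0.006)^6 − 1) = $859,890.23 × 0.0365443… = $31,424.1205…
Total = $859,890.23 + $103,186.8276 + $31,424.1205… = $994,501.18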